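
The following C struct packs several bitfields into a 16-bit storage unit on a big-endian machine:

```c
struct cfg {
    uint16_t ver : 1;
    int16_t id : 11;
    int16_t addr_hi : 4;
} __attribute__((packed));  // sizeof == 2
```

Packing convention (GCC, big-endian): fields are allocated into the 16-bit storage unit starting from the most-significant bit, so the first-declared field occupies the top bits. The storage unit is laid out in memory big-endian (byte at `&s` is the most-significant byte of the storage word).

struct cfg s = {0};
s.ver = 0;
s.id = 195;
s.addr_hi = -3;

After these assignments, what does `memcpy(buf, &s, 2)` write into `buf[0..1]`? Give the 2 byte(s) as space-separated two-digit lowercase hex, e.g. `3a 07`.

[15+:1] ver=0 & 0x1 = 0x0; word=0x0000
[4+:11] id=195 & 0x7ff = 0xc3; word=0x0c30
[0+:4] addr_hi=-3 & 0xf = 0xd; word=0x0c3d
word = 0x0c3d → big-endian bytes:
  [0]=0x0c  [1]=0x3d

0c 3d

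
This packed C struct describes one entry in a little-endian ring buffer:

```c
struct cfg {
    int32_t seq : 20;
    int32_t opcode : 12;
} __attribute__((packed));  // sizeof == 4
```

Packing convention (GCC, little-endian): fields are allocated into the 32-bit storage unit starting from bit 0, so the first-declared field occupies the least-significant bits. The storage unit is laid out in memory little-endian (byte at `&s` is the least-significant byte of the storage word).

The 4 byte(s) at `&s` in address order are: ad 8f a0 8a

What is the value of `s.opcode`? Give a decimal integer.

[0]=0xad [1]=0x8f [2]=0xa0 [3]=0x8a (little-endian) → word 0x8aa08fad
seq:20 @ bit 0 → (0x8aa08fad>>0)&0xfffff = 0x8fad
opcode:12 @ bit 20 → (0x8aa08fad>>20)&0xfff = 0x8aa  ←
opcode signed 12b, MSB=1: 2218 - 4096 = -1878

-1878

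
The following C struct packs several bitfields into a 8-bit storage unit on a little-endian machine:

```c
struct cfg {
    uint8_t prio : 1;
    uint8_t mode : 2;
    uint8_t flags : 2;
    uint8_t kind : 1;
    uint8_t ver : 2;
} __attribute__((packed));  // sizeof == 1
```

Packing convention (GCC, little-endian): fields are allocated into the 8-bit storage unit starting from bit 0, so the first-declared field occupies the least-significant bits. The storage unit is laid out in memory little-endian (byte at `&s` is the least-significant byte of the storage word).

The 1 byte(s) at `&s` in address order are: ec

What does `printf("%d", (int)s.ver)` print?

[0]=0xec (little-endian) → word 0xec
prio [0+:1] = (word>>0) & 0x1 = 0
mode [1+:2] = (word>>1) & 0x3 = 2
flags [3+:2] = (word>>3) & 0x3 = 1
kind [5+:1] = (word>>5) & 0x1 = 1
ver [6+:2] = (word>>6) & 0x3 = 3  ←

3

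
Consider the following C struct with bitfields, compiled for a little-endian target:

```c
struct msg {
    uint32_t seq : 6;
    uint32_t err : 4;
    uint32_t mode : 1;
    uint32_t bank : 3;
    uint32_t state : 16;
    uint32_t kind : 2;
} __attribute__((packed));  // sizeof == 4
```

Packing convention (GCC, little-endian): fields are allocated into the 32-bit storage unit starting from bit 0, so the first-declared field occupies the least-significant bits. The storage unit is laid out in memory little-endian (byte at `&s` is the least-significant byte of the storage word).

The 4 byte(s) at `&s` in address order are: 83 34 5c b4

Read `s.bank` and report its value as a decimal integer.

[0]=0x83 [1]=0x34 [2]=0x5c [3]=0xb4 (little-endian) → word 0xb45c3483
seq:6 @ bit 0 → (0xb45c3483>>0)&0x3f = 0x3
err:4 @ bit 6 → (0xb45c3483>>6)&0xf = 0x2
mode:1 @ bit 10 → (0xb45c3483>>10)&0x1 = 0x1
bank:3 @ bit 11 → (0xb45c3483>>11)&0x7 = 0x6  ←
state:16 @ bit 14 → (0xb45c3483>>14)&0xffff = 0xd170
kind:2 @ bit 30 → (0xb45c3483>>30)&0x3 = 0x2

6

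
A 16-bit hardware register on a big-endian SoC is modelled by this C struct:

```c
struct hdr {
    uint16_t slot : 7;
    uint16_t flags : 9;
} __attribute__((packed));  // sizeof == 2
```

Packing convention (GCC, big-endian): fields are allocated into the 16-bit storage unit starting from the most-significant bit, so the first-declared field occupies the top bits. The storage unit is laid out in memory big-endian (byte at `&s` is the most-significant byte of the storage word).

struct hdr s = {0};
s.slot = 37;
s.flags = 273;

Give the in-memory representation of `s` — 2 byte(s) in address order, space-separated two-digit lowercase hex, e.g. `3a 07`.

4b 11

[9+:7] slot=37 & 0x7f = 0x25; word=0x4a00
[0+:9] flags=273 & 0x1ff = 0x111; word=0x4b11
word = 0x4b11 → big-endian bytes:
  [0]=0x4b  [1]=0x11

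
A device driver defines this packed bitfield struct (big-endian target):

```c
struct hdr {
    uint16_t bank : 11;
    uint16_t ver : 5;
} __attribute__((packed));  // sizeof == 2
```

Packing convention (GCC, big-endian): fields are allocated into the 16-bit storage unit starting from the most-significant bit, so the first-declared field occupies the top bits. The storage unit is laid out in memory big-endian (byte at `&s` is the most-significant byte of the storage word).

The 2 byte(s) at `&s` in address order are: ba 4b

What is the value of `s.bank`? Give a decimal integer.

[0]=0xba [1]=0x4b (big-endian) → word 0xba4b
bank:11 @ bit 5 → (0xba4b>>5)&0x7ff = 0x5d2  ←
ver:5 @ bit 0 → (0xba4b>>0)&0x1f = 0xb

1490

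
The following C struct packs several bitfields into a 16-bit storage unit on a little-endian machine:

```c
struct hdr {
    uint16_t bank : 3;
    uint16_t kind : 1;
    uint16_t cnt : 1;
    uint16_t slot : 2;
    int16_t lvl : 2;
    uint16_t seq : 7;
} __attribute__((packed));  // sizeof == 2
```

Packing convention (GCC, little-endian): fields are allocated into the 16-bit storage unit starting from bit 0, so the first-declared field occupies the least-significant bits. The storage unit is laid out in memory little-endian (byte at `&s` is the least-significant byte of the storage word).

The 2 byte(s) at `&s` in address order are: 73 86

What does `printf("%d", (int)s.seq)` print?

[0]=0x73 [1]=0x86 (little-endian) → word 0x8673
bank:3 @ bit 0 → (0x8673>>0)&0x7 = 0x3
kind:1 @ bit 3 → (0x8673>>3)&0x1 = 0x0
cnt:1 @ bit 4 → (0x8673>>4)&0x1 = 0x1
slot:2 @ bit 5 → (0x8673>>5)&0x3 = 0x3
lvl:2 @ bit 7 → (0x8673>>7)&0x3 = 0x0
seq:7 @ bit 9 → (0x8673>>9)&0x7f = 0x43  ←

67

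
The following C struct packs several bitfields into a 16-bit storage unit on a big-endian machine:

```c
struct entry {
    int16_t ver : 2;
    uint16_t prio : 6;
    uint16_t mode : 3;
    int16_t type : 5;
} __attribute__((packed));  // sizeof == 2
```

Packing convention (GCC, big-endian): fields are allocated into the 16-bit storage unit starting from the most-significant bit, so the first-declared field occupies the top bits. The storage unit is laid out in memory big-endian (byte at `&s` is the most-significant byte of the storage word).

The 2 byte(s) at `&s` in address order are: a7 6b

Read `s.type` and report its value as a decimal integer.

11

[0]=0xa7 [1]=0x6b (big-endian) → word 0xa76b
ver:2 @ bit 14 → (0xa76b>>14)&0x3 = 0x2
prio:6 @ bit 8 → (0xa76b>>8)&0x3f = 0x27
mode:3 @ bit 5 → (0xa76b>>5)&0x7 = 0x3
type:5 @ bit 0 → (0xa76b>>0)&0x1f = 0xb  ←
type signed 5b, MSB=0: value = 11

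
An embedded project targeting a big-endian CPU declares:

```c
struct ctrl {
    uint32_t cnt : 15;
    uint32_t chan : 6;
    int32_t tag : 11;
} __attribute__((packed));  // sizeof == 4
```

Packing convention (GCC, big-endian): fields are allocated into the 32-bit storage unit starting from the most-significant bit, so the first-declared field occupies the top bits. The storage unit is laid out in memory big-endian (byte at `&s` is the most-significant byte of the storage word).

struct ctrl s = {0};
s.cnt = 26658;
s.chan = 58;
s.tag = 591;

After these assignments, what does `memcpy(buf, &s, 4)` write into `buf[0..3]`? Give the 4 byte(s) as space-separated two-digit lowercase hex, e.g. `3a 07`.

[17+:15] cnt=26658 & 0x7fff = 0x6822; word=0xd0440000
[11+:6] chan=58 & 0x3f = 0x3a; word=0xd045d000
[0+:11] tag=591 & 0x7ff = 0x24f; word=0xd045d24f
word = 0xd045d24f → big-endian bytes:
  [0]=0xd0  [1]=0x45  [2]=0xd2  [3]=0x4f

d0 45 d2 4f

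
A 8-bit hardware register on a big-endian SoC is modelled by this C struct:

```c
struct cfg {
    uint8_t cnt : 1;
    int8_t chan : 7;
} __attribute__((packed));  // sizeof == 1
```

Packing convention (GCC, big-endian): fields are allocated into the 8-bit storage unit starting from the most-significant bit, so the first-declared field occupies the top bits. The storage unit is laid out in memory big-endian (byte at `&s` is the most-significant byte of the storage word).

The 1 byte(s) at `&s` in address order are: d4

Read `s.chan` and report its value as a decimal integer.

[0]=0xd4 (big-endian) → word 0xd4
cnt [7+:1] = (word>>7) & 0x1 = 1
chan [0+:7] = (word>>0) & 0x7f = 84  ←
chan signed 7b, MSB=1: 84 - 128 = -44

-44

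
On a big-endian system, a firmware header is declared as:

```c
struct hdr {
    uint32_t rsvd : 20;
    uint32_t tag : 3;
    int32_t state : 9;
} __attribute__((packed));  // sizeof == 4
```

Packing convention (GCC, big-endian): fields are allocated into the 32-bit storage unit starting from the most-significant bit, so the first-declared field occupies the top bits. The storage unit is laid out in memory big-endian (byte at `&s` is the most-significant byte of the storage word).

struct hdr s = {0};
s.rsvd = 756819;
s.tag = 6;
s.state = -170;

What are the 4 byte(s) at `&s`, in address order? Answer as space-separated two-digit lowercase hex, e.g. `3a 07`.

rsvd (20b) val=756819 bits=0xb8c53 at bit 12: 0xb8c53000
tag (3b) val=6 bits=0x6 at bit 9: 0xb8c53c00
state (9b) val=-170 bits=0x156 at bit 0: 0xb8c53d56
word = 0xb8c53d56 → big-endian bytes:
  [0]=0xb8  [1]=0xc5  [2]=0x3d  [3]=0x56

b8 c5 3d 56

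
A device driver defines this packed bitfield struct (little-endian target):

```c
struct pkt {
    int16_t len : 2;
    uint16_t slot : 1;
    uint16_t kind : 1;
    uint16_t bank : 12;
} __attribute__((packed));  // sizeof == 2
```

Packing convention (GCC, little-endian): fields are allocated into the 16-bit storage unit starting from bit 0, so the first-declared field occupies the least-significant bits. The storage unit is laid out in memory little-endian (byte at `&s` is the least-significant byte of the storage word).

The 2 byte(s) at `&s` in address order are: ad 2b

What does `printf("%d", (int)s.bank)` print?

[0]=0xad [1]=0x2b (little-endian) → word 0x2bad
len:2 @ bit 0 → (0x2bad>>0)&0x3 = 0x1
slot:1 @ bit 2 → (0x2bad>>2)&0x1 = 0x1
kind:1 @ bit 3 → (0x2bad>>3)&0x1 = 0x1
bank:12 @ bit 4 → (0x2bad>>4)&0xfff = 0x2ba  ←

698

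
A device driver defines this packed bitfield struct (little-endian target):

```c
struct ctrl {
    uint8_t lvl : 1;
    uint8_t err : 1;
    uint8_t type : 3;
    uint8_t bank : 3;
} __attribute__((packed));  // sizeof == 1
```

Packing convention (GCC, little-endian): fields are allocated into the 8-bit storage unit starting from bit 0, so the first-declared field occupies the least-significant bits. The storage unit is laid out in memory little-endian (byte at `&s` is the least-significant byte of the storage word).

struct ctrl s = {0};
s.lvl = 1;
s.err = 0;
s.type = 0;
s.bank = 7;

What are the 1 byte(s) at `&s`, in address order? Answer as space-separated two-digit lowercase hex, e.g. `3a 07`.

e1

lvl (1b) val=1 bits=0x1 at bit 0: 0x01
err (1b) val=0 bits=0x0 at bit 1: 0x01
type (3b) val=0 bits=0x0 at bit 2: 0x01
bank (3b) val=7 bits=0x7 at bit 5: 0xe1
word = 0xe1 → little-endian bytes:
  [0]=0xe1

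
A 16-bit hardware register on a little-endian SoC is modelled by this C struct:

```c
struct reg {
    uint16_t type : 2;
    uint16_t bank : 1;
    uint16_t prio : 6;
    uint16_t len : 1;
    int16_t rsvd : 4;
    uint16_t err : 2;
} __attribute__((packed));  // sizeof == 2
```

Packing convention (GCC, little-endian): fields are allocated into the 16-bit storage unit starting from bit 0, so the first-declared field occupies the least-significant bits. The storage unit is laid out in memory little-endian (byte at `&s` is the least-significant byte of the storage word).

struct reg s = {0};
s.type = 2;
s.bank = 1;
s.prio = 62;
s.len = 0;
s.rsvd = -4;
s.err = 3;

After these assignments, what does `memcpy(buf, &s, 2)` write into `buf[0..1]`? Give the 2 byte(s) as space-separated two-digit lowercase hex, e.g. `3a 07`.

type:2 = 2 → 0x2 << 0 → word 0x0002
bank:1 = 1 → 0x1 << 2 → word 0x0006
prio:6 = 62 → 0x3e << 3 → word 0x01f6
len:1 = 0 → 0x0 << 9 → word 0x01f6
rsvd:4 = -4 → 0xc << 10 → word 0x31f6
err:2 = 3 → 0x3 << 14 → word 0xf1f6
word = 0xf1f6 → little-endian bytes:
  [0]=0xf6  [1]=0xf1

f6 f1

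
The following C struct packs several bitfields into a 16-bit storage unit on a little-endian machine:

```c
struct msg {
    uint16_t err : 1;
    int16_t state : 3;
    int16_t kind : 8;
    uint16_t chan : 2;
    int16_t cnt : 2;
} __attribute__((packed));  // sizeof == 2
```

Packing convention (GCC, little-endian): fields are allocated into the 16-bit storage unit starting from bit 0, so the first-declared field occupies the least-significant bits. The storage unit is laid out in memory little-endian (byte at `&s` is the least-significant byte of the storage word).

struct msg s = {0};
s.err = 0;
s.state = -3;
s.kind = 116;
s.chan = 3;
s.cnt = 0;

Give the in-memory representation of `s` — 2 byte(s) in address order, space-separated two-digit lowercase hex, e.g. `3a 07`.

err:1 = 0 → 0x0 << 0 → word 0x0000
state:3 = -3 → 0x5 << 1 → word 0x000a
kind:8 = 116 → 0x74 << 4 → word 0x074a
chan:2 = 3 → 0x3 << 12 → word 0x374a
cnt:2 = 0 → 0x0 << 14 → word 0x374a
word = 0x374a → little-endian bytes:
  [0]=0x4a  [1]=0x37

4a 37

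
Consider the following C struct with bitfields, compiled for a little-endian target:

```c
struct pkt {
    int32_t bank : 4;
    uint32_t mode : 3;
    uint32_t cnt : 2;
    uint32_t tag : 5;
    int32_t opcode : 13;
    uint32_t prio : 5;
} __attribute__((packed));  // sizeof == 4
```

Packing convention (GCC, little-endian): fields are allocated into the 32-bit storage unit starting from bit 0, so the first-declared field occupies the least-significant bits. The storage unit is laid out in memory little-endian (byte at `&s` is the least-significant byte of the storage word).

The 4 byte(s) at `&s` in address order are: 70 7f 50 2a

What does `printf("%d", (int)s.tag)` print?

[0]=0x70 [1]=0x7f [2]=0x50 [3]=0x2a (little-endian) → word 0x2a507f70
bank:4 @ bit 0 → (0x2a507f70>>0)&0xf = 0x0
mode:3 @ bit 4 → (0x2a507f70>>4)&0x7 = 0x7
cnt:2 @ bit 7 → (0x2a507f70>>7)&0x3 = 0x2
tag:5 @ bit 9 → (0x2a507f70>>9)&0x1f = 0x1f  ←
opcode:13 @ bit 14 → (0x2a507f70>>14)&0x1fff = 0x941
prio:5 @ bit 27 → (0x2a507f70>>27)&0x1f = 0x5

31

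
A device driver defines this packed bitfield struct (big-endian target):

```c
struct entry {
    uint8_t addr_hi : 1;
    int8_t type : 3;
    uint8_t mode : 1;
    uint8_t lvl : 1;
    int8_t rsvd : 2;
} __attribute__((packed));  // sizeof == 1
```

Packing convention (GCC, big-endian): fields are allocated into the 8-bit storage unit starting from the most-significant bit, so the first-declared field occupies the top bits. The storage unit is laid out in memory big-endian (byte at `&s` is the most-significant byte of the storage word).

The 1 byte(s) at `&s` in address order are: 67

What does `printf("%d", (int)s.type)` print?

-2

[0]=0x67 (big-endian) → word 0x67
addr_hi [7+:1] = (word>>7) & 0x1 = 0
type [4+:3] = (word>>4) & 0x7 = 6  ←
mode [3+:1] = (word>>3) & 0x1 = 0
lvl [2+:1] = (word>>2) & 0x1 = 1
rsvd [0+:2] = (word>>0) & 0x3 = 3
type signed 3b, MSB=1: 6 - 8 = -2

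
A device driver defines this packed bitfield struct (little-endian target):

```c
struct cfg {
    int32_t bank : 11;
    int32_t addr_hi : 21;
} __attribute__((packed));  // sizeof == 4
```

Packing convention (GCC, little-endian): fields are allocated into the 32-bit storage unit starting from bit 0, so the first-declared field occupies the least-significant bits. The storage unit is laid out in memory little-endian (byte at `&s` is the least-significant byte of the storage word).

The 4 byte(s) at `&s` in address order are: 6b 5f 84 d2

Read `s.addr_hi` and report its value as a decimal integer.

[0]=0x6b [1]=0x5f [2]=0x84 [3]=0xd2 (little-endian) → word 0xd2845f6b
bank:11 @ bit 0 → (0xd2845f6b>>0)&0x7ff = 0x76b
addr_hi:21 @ bit 11 → (0xd2845f6b>>11)&0x1fffff = 0x1a508b  ←
addr_hi signed 21b, MSB=1: 1724555 - 2097152 = -372597

-372597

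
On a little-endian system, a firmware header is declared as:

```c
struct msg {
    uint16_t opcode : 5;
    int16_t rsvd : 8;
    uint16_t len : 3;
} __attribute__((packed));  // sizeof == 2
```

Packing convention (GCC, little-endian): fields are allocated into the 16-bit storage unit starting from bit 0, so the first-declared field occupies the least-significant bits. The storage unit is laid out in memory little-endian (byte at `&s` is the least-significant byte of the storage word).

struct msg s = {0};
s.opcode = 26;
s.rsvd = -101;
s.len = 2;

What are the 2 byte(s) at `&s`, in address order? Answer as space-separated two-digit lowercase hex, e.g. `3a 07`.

opcode (5b) val=26 bits=0x1a at bit 0: 0x001a
rsvd (8b) val=-101 bits=0x9b at bit 5: 0x137a
len (3b) val=2 bits=0x2 at bit 13: 0x537a
word = 0x537a → little-endian bytes:
  [0]=0x7a  [1]=0x53

7a 53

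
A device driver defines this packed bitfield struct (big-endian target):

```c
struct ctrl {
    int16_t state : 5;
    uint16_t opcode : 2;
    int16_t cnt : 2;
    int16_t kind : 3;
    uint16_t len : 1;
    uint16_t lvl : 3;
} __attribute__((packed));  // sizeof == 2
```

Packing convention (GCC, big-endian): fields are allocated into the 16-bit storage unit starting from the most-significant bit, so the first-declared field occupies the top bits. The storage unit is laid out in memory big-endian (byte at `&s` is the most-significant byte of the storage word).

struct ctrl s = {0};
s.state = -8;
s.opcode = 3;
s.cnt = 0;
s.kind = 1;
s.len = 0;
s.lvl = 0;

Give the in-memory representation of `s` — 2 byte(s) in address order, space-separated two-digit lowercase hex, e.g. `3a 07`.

c6 10

state:5 = -8 → 0x18 << 11 → word 0xc000
opcode:2 = 3 → 0x3 << 9 → word 0xc600
cnt:2 = 0 → 0x0 << 7 → word 0xc600
kind:3 = 1 → 0x1 << 4 → word 0xc610
len:1 = 0 → 0x0 << 3 → word 0xc610
lvl:3 = 0 → 0x0 << 0 → word 0xc610
word = 0xc610 → big-endian bytes:
  [0]=0xc6  [1]=0x10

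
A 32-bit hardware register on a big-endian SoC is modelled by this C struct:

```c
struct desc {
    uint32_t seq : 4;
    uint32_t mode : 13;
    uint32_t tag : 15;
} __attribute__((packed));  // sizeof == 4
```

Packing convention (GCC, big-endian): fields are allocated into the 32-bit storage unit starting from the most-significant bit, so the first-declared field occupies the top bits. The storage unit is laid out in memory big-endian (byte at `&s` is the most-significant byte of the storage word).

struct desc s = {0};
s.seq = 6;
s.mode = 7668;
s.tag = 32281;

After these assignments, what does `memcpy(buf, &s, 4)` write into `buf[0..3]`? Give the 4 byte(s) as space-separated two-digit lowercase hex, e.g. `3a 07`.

[28+:4] seq=6 & 0xf = 0x6; word=0x60000000
[15+:13] mode=7668 & 0x1fff = 0x1df4; word=0x6efa0000
[0+:15] tag=32281 & 0x7fff = 0x7e19; word=0x6efa7e19
word = 0x6efa7e19 → big-endian bytes:
  [0]=0x6e  [1]=0xfa  [2]=0x7e  [3]=0x19

6e fa 7e 19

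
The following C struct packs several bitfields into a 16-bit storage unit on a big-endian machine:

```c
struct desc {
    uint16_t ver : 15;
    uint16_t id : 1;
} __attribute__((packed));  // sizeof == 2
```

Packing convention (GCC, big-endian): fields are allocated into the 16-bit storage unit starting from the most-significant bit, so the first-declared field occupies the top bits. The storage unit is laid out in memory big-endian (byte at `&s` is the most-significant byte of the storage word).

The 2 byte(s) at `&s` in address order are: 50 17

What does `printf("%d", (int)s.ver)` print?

10251

[0]=0x50 [1]=0x17 (big-endian) → word 0x5017
ver:15 @ bit 1 → (0x5017>>1)&0x7fff = 0x280b  ←
id:1 @ bit 0 → (0x5017>>0)&0x1 = 0x1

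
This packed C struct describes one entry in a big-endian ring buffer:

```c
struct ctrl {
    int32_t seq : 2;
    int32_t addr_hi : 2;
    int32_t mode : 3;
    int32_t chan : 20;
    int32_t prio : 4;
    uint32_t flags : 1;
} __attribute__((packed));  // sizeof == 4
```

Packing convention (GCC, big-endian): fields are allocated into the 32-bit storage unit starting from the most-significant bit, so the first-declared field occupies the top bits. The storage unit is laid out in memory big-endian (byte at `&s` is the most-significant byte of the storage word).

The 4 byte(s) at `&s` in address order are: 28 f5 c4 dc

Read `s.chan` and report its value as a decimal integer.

[0]=0x28 [1]=0xf5 [2]=0xc4 [3]=0xdc (big-endian) → word 0x28f5c4dc
seq [30+:2] = (word>>30) & 0x3 = 0
addr_hi [28+:2] = (word>>28) & 0x3 = 2
mode [25+:3] = (word>>25) & 0x7 = 4
chan [5+:20] = (word>>5) & 0xfffff = 503334  ←
prio [1+:4] = (word>>1) & 0xf = 14
flags [0+:1] = (word>>0) & 0x1 = 0
chan signed 20b, MSB=0: value = 503334

503334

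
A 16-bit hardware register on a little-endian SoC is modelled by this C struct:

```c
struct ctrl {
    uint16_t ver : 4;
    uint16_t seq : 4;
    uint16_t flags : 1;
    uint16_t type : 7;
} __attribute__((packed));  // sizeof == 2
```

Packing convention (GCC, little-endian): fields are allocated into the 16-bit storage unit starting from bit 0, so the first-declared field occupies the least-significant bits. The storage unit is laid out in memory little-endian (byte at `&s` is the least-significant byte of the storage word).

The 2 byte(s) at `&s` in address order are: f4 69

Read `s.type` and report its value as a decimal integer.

[0]=0xf4 [1]=0x69 (little-endian) → word 0x69f4
ver:4 @ bit 0 → (0x69f4>>0)&0xf = 0x4
seq:4 @ bit 4 → (0x69f4>>4)&0xf = 0xf
flags:1 @ bit 8 → (0x69f4>>8)&0x1 = 0x1
type:7 @ bit 9 → (0x69f4>>9)&0x7f = 0x34  ←

52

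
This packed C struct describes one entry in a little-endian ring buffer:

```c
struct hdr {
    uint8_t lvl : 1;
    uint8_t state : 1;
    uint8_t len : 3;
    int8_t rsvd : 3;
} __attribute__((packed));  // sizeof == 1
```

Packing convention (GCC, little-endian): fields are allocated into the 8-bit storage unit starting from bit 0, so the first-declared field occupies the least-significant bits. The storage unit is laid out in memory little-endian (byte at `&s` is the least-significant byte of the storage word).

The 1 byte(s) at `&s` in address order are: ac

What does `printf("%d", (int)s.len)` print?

[0]=0xac (little-endian) → word 0xac
lvl:1 @ bit 0 → (0xac>>0)&0x1 = 0x0
state:1 @ bit 1 → (0xac>>1)&0x1 = 0x0
len:3 @ bit 2 → (0xac>>2)&0x7 = 0x3  ←
rsvd:3 @ bit 5 → (0xac>>5)&0x7 = 0x5

3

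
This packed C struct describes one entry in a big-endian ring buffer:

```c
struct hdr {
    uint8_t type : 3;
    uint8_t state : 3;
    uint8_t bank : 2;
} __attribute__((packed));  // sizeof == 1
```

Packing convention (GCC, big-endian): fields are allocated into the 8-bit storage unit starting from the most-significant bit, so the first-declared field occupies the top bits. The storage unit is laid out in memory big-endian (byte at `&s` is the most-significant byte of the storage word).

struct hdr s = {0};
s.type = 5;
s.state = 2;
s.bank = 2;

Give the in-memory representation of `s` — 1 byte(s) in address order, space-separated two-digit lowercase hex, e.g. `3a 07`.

type:3 = 5 → 0x5 << 5 → word 0xa0
state:3 = 2 → 0x2 << 2 → word 0xa8
bank:2 = 2 → 0x2 << 0 → word 0xaa
word = 0xaa → big-endian bytes:
  [0]=0xaa

aa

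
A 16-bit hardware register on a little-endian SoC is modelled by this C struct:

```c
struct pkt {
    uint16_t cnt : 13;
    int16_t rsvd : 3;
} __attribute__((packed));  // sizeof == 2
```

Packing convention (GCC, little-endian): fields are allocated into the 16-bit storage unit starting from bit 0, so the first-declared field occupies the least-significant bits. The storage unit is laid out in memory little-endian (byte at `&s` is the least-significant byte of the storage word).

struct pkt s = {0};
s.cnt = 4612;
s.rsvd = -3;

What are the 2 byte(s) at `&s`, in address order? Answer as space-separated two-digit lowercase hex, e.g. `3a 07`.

[0+:13] cnt=4612 & 0x1fff = 0x1204; word=0x1204
[13+:3] rsvd=-3 & 0x7 = 0x5; word=0xb204
word = 0xb204 → little-endian bytes:
  [0]=0x04  [1]=0xb2

04 b2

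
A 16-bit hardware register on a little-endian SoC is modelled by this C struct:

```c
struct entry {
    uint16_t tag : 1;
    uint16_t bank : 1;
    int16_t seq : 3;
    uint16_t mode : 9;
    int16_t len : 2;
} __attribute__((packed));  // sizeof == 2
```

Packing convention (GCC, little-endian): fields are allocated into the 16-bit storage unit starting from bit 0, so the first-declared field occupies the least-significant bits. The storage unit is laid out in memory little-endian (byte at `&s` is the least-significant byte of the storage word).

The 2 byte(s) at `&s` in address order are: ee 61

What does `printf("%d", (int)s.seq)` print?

3

[0]=0xee [1]=0x61 (little-endian) → word 0x61ee
tag:1 @ bit 0 → (0x61ee>>0)&0x1 = 0x0
bank:1 @ bit 1 → (0x61ee>>1)&0x1 = 0x1
seq:3 @ bit 2 → (0x61ee>>2)&0x7 = 0x3  ←
mode:9 @ bit 5 → (0x61ee>>5)&0x1ff = 0x10f
len:2 @ bit 14 → (0x61ee>>14)&0x3 = 0x1
seq signed 3b, MSB=0: value = 3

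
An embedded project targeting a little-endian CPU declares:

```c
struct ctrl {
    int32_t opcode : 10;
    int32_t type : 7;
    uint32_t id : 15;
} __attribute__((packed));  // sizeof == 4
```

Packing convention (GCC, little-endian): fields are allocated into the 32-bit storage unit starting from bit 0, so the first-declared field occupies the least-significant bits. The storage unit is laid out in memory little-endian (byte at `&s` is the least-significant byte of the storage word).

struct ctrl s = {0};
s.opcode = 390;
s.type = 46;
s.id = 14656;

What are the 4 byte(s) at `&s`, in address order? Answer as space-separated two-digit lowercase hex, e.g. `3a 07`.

opcode:10 = 390 → 0x186 << 0 → word 0x00000186
type:7 = 46 → 0x2e << 10 → word 0x0000b986
id:15 = 14656 → 0x3940 << 17 → word 0x7280b986
word = 0x7280b986 → little-endian bytes:
  [0]=0x86  [1]=0xb9  [2]=0x80  [3]=0x72

86 b9 80 72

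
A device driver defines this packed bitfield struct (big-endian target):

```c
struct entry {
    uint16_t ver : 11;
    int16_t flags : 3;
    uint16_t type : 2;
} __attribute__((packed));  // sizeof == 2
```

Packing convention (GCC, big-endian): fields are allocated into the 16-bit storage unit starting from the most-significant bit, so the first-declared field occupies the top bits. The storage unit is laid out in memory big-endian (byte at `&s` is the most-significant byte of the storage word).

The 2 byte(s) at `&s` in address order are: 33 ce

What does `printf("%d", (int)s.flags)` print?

3

[0]=0x33 [1]=0xce (big-endian) → word 0x33ce
ver [5+:11] = (word>>5) & 0x7ff = 414
flags [2+:3] = (word>>2) & 0x7 = 3  ←
type [0+:2] = (word>>0) & 0x3 = 2
flags signed 3b, MSB=0: value = 3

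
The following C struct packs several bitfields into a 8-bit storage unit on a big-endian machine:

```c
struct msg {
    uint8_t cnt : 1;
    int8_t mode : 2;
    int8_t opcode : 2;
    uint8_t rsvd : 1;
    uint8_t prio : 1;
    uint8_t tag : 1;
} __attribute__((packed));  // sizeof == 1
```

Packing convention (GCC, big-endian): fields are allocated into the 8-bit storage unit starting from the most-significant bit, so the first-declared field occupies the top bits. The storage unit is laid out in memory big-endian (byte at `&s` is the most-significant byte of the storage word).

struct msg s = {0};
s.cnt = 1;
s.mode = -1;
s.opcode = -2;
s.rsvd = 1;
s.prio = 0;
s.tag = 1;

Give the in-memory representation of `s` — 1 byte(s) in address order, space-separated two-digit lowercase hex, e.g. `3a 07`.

f5

cnt (1b) val=1 bits=0x1 at bit 7: 0x80
mode (2b) val=-1 bits=0x3 at bit 5: 0xe0
opcode (2b) val=-2 bits=0x2 at bit 3: 0xf0
rsvd (1b) val=1 bits=0x1 at bit 2: 0xf4
prio (1b) val=0 bits=0x0 at bit 1: 0xf4
tag (1b) val=1 bits=0x1 at bit 0: 0xf5
word = 0xf5 → big-endian bytes:
  [0]=0xf5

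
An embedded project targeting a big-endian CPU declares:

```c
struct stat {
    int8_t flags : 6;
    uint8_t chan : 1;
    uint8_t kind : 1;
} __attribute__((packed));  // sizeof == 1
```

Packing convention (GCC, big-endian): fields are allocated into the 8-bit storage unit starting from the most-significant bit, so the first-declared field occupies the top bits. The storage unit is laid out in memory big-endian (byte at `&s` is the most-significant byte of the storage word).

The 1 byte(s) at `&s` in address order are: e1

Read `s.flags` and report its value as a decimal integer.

-8

[0]=0xe1 (big-endian) → word 0xe1
flags [2+:6] = (word>>2) & 0x3f = 56  ←
chan [1+:1] = (word>>1) & 0x1 = 0
kind [0+:1] = (word>>0) & 0x1 = 1
flags signed 6b, MSB=1: 56 - 64 = -8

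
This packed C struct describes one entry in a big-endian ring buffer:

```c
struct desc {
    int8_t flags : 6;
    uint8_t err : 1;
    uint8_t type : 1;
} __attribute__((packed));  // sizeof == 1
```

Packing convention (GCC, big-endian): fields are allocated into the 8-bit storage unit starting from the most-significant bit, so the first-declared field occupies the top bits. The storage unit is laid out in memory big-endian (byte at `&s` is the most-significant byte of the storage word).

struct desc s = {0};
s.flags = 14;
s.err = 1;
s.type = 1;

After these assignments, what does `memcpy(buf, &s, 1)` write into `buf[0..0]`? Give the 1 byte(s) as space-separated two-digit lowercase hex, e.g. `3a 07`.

flags (6b) val=14 bits=0xe at bit 2: 0x38
err (1b) val=1 bits=0x1 at bit 1: 0x3a
type (1b) val=1 bits=0x1 at bit 0: 0x3b
word = 0x3b → big-endian bytes:
  [0]=0x3b

3b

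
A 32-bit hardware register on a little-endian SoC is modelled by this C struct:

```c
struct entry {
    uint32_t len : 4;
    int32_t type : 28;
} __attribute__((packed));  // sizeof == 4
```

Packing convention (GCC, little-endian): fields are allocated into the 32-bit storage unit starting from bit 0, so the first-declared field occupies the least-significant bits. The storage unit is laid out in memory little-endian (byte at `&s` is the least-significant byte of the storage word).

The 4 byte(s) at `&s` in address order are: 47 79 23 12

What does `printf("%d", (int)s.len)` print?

[0]=0x47 [1]=0x79 [2]=0x23 [3]=0x12 (little-endian) → word 0x12237947
len:4 @ bit 0 → (0x12237947>>0)&0xf = 0x7  ←
type:28 @ bit 4 → (0x12237947>>4)&0xfffffff = 0x1223794

7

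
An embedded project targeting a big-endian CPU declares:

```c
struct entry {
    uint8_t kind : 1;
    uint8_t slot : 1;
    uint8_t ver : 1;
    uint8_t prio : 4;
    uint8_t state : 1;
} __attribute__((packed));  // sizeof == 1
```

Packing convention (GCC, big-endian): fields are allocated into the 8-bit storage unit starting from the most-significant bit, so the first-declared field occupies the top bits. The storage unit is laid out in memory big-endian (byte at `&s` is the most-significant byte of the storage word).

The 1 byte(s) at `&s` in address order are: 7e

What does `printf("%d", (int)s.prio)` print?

15

[0]=0x7e (big-endian) → word 0x7e
kind [7+:1] = (word>>7) & 0x1 = 0
slot [6+:1] = (word>>6) & 0x1 = 1
ver [5+:1] = (word>>5) & 0x1 = 1
prio [1+:4] = (word>>1) & 0xf = 15  ←
state [0+:1] = (word>>0) & 0x1 = 0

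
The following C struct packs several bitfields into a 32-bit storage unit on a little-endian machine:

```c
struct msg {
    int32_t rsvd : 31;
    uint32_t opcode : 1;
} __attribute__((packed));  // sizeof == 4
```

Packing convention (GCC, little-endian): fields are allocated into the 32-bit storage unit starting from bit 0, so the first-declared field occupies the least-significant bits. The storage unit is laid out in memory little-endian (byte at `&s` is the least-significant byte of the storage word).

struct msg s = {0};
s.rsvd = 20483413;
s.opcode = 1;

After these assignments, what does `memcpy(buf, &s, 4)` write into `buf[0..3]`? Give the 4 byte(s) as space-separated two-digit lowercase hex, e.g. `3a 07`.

rsvd (31b) val=20483413 bits=0x1388d55 at bit 0: 0x01388d55
opcode (1b) val=1 bits=0x1 at bit 31: 0x81388d55
word = 0x81388d55 → little-endian bytes:
  [0]=0x55  [1]=0x8d  [2]=0x38  [3]=0x81

55 8d 38 81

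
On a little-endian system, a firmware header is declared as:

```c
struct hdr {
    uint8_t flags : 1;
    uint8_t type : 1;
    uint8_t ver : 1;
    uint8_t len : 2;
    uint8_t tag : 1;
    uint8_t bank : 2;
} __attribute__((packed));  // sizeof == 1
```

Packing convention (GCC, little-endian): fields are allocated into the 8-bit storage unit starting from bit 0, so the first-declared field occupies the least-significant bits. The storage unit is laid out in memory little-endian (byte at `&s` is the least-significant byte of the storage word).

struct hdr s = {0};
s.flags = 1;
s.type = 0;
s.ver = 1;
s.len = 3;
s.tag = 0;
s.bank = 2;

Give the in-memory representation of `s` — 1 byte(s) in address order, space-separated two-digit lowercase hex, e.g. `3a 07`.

9d

flags (1b) val=1 bits=0x1 at bit 0: 0x01
type (1b) val=0 bits=0x0 at bit 1: 0x01
ver (1b) val=1 bits=0x1 at bit 2: 0x05
len (2b) val=3 bits=0x3 at bit 3: 0x1d
tag (1b) val=0 bits=0x0 at bit 5: 0x1d
bank (2b) val=2 bits=0x2 at bit 6: 0x9d
word = 0x9d → little-endian bytes:
  [0]=0x9d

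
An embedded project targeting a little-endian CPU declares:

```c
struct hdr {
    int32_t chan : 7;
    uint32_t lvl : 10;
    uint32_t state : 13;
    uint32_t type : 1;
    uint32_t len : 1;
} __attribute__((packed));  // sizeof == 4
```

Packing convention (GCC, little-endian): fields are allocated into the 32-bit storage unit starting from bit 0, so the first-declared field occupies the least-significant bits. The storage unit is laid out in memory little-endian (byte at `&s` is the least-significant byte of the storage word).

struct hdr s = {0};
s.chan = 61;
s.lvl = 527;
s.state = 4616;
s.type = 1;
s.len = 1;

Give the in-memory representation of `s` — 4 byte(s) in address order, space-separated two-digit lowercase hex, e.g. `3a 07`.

chan (7b) val=61 bits=0x3d at bit 0: 0x0000003d
lvl (10b) val=527 bits=0x20f at bit 7: 0x000107bd
state (13b) val=4616 bits=0x1208 at bit 17: 0x241107bd
type (1b) val=1 bits=0x1 at bit 30: 0x641107bd
len (1b) val=1 bits=0x1 at bit 31: 0xe41107bd
word = 0xe41107bd → little-endian bytes:
  [0]=0xbd  [1]=0x07  [2]=0x11  [3]=0xe4

bd 07 11 e4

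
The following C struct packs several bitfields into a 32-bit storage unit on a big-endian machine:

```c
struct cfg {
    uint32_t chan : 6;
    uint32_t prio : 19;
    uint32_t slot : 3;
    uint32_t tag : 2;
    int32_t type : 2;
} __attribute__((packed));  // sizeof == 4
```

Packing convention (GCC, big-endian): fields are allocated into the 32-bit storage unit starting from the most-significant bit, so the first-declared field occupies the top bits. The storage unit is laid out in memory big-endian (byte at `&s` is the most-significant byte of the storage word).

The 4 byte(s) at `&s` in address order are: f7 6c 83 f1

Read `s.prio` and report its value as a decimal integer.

[0]=0xf7 [1]=0x6c [2]=0x83 [3]=0xf1 (big-endian) → word 0xf76c83f1
chan:6 @ bit 26 → (0xf76c83f1>>26)&0x3f = 0x3d
prio:19 @ bit 7 → (0xf76c83f1>>7)&0x7ffff = 0x6d907  ←
slot:3 @ bit 4 → (0xf76c83f1>>4)&0x7 = 0x7
tag:2 @ bit 2 → (0xf76c83f1>>2)&0x3 = 0x0
type:2 @ bit 0 → (0xf76c83f1>>0)&0x3 = 0x1

448775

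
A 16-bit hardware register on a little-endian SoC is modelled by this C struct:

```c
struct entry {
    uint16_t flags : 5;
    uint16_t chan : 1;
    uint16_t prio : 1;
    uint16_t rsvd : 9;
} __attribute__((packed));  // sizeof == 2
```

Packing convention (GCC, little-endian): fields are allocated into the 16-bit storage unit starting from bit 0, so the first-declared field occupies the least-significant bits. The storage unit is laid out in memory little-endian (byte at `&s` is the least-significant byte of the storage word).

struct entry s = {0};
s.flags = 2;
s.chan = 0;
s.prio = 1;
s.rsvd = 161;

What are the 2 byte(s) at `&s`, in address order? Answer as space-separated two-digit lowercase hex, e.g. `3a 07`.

c2 50

[0+:5] flags=2 & 0x1f = 0x2; word=0x0002
[5+:1] chan=0 & 0x1 = 0x0; word=0x0002
[6+:1] prio=1 & 0x1 = 0x1; word=0x0042
[7+:9] rsvd=161 & 0x1ff = 0xa1; word=0x50c2
word = 0x50c2 → little-endian bytes:
  [0]=0xc2  [1]=0x50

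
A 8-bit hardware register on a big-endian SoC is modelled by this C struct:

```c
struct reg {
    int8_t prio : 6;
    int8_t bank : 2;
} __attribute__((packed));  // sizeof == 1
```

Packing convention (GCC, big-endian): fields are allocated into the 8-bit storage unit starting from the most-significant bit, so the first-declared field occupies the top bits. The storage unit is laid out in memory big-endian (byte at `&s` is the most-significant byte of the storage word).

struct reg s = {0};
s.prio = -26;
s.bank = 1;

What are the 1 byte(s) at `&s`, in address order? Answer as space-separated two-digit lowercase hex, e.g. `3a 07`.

prio (6b) val=-26 bits=0x26 at bit 2: 0x98
bank (2b) val=1 bits=0x1 at bit 0: 0x99
word = 0x99 → big-endian bytes:
  [0]=0x99

99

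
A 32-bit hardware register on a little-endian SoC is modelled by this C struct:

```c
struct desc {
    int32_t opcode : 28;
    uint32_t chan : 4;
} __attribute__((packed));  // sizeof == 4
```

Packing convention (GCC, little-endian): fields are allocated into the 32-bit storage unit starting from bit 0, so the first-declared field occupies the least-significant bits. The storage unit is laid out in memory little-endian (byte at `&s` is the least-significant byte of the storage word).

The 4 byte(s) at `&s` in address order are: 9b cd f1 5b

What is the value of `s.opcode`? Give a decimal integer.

[0]=0x9b [1]=0xcd [2]=0xf1 [3]=0x5b (little-endian) → word 0x5bf1cd9b
opcode:28 @ bit 0 → (0x5bf1cd9b>>0)&0xfffffff = 0xbf1cd9b  ←
chan:4 @ bit 28 → (0x5bf1cd9b>>28)&0xf = 0x5
opcode signed 28b, MSB=1: 200396187 - 268435456 = -68039269

-68039269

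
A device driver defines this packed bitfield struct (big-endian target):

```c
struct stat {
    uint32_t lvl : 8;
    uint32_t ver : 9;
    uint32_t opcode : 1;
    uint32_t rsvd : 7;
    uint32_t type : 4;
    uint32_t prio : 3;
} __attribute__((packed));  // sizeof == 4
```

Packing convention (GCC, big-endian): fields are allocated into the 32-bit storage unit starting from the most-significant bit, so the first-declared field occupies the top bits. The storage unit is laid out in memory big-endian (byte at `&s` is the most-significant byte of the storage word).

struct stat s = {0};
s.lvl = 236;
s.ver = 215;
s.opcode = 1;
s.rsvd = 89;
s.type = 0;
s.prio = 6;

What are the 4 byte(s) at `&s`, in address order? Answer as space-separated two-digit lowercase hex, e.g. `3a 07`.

lvl (8b) val=236 bits=0xec at bit 24: 0xec000000
ver (9b) val=215 bits=0xd7 at bit 15: 0xec6b8000
opcode (1b) val=1 bits=0x1 at bit 14: 0xec6bc000
rsvd (7b) val=89 bits=0x59 at bit 7: 0xec6bec80
type (4b) val=0 bits=0x0 at bit 3: 0xec6bec80
prio (3b) val=6 bits=0x6 at bit 0: 0xec6bec86
word = 0xec6bec86 → big-endian bytes:
  [0]=0xec  [1]=0x6b  [2]=0xec  [3]=0x86

ec 6b ec 86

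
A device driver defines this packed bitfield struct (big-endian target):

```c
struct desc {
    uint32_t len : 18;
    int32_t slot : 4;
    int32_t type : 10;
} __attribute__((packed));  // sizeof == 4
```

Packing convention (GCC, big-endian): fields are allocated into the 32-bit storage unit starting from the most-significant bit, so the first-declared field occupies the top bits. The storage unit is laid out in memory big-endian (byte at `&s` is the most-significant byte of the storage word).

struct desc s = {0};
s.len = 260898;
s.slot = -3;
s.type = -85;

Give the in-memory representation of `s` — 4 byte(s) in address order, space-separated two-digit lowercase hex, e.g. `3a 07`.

len:18 = 260898 → 0x3fb22 << 14 → word 0xfec88000
slot:4 = -3 → 0xd << 10 → word 0xfec8b400
type:10 = -85 → 0x3ab << 0 → word 0xfec8b7ab
word = 0xfec8b7ab → big-endian bytes:
  [0]=0xfe  [1]=0xc8  [2]=0xb7  [3]=0xab

fe c8 b7 ab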